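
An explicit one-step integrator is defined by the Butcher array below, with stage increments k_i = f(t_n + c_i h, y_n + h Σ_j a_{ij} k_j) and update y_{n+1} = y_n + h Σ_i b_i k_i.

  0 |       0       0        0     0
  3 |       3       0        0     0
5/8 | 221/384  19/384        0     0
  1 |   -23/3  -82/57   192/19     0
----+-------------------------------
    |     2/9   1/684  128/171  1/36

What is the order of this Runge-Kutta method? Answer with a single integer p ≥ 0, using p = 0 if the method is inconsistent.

b = (2/9, 1/684, 128/171, 1/36)
c = (0, 3, 5/8, 1)
Ac = (0, 0, 19/128, 2)
Σ b_i: 2/9·1 + 1/684·1 + 128/171·1 + 1/36·1 = 1 ✓
b·c: 1/684·3 + 128/171·5/8 + 1/36·1 = 1/2 ✓
b·c²: 1/684·9 + 128/171·25/64 + 1/36·1 = 1/3 ✓
b·Ac: 128/171·19/128 + 1/36·2 = 1/6 ✓
b·c³: 1/684·27 + 128/171·125/512 + 1/36·1 = 1/4 ✓
b·(c∘Ac): 128/171·95/1024 + 1/36·2 = 1/8 ✓
b·Ac²: 128/171·57/128 + 1/36·(-9) = 1/12 ✓
b·A²c: 1/36·3/2 = 1/24 ✓; 4 stages ⇒ order 4.

4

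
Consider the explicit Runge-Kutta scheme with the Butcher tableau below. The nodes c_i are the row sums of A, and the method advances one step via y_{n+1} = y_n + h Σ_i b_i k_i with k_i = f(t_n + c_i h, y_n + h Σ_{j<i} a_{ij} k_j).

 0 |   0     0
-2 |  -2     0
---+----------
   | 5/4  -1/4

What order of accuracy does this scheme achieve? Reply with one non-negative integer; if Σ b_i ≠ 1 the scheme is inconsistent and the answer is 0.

b = (5/4, -1/4)
c = (0, -2)
Σ b_i: 5/4·1 + (-1/4)·1 = 1 ✓
b·c: (-1/4)·(-2) = 1/2 ✓; 2 stages ⇒ order 2.

2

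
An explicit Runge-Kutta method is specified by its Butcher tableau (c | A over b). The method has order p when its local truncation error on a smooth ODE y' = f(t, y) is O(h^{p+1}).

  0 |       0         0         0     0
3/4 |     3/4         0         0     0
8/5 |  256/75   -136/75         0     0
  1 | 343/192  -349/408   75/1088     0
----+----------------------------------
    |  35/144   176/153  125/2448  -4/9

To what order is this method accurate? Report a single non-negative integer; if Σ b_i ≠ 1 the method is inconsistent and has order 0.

b = (35/144, 176/153, 125/2448, -4/9)
c = (0, 3/4, 8/5, 1)
Ac = (0, 0, -34/25, -17/32)
Σ b_i: 35/144·1 + 176/153·1 + 125/2448·1 + (-4/9)·1 = 1 ✓
b·c: 176/153·3/4 + 125/2448·8/5 + (-4/9)·1 = 1/2 ✓
b·c²: 176/153·9/16 + 125/2448·64/25 + (-4/9)·1 = 1/3 ✓
b·Ac: 125/2448·(-34/25) + (-4/9)·(-17/32) = 1/6 ✓
b·c³: 176/153·27/64 + 125/2448·512/125 + (-4/9)·1 = 1/4 ✓
b·(c∘Ac): 125/2448·(-272/125) + (-4/9)·(-17/32) = 1/8 ✓
b·Ac²: 125/2448·(-51/50) + (-4/9)·(-39/128) = 1/12 ✓
b·A²c: (-4/9)·(-3/32) = 1/24 ✓; 4 stages ⇒ order 4.

4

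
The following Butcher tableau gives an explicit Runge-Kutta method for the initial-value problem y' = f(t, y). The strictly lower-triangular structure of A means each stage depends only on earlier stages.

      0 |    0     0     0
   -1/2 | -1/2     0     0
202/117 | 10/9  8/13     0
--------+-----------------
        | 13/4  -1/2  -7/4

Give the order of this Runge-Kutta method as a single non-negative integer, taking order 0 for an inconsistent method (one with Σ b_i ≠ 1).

b = (13/4, -1/2, -7/4)
c = (0, -1/2, 202/117)
Ac = (0, 0, -4/13)
Σ b_i: 13/4·1 + (-1/2)·1 + (-7/4)·1 = 1 ✓
b·c: (-1/2)·(-1/2) + (-7/4)·202/117 = -1297/468 ≠ 1/2 ⇒ order 1.

1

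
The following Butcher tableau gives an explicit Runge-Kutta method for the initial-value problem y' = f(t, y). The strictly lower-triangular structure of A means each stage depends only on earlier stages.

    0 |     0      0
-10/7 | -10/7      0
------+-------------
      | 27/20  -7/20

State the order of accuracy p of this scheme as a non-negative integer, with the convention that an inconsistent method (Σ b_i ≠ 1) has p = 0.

b = (27/20, -7/20)
c = (0, -10/7)
Σ b_i: 27/20·1 + (-7/20)·1 = 1 ✓
b·c: (-7/20)·(-10/7) = 1/2 ✓; 2 stages ⇒ order 2.

2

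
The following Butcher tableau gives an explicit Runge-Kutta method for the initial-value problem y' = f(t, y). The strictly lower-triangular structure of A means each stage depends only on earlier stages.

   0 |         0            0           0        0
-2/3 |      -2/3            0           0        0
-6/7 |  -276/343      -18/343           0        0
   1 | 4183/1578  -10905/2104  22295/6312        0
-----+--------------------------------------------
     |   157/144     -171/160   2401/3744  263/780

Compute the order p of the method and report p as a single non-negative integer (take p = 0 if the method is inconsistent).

4

b = (157/144, -171/160, 2401/3744, 263/780)
c = (0, -2/3, -6/7, 1)
Ac = (0, 0, 12/343, 225/526)
Σ b_i: 157/144·1 + (-171/160)·1 + 2401/3744·1 + 263/780·1 = 1 ✓
b·c: (-171/160)·(-2/3) + 2401/3744·(-6/7) + 263/780·1 = 1/2 ✓
b·c²: (-171/160)·4/9 + 2401/3744·36/49 + 263/780·1 = 1/3 ✓
b·Ac: 2401/3744·12/343 + 263/780·225/526 = 1/6 ✓
b·c³: (-171/160)·(-8/27) + 2401/3744·(-216/343) + 263/780·1 = 1/4 ✓
b·(c∘Ac): 2401/3744·(-72/2401) + 263/780·225/526 = 1/8 ✓
b·Ac²: 2401/3744·(-8/343) + 263/780·230/789 = 1/12 ✓
b·A²c: 263/780·65/526 = 1/24 ✓; 4 stages ⇒ order 4.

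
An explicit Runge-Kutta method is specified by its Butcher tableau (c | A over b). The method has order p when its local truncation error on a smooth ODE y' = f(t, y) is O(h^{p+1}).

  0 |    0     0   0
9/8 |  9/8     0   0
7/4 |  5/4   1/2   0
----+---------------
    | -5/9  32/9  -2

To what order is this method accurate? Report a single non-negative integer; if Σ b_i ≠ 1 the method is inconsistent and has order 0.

2

b = (-5/9, 32/9, -2)
c = (0, 9/8, 7/4)
Ac = (0, 0, 9/16)
Σ b_i: (-5/9)·1 + 32/9·1 + (-2)·1 = 1 ✓
b·c: 32/9·9/8 + (-2)·7/4 = 1/2 ✓
b·c²: 32/9·81/64 + (-2)·49/16 = -13/8 ≠ 1/3 ⇒ order 2.
b·Ac: (-2)·9/16 = -9/8 ≠ 1/6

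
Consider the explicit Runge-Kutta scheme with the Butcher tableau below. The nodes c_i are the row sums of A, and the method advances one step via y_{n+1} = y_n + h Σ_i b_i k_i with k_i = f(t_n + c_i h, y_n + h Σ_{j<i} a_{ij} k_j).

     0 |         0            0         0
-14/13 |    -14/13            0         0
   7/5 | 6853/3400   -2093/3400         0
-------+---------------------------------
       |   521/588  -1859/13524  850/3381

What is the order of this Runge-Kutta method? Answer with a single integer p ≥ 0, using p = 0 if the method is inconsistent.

3

b = (521/588, -1859/13524, 850/3381)
c = (0, -14/13, 7/5)
Ac = (0, 0, 1127/1700)
Σ b_i: 521/588·1 + (-1859/13524)·1 + 850/3381·1 = 1 ✓
b·c: (-1859/13524)·(-14/13) + 850/3381·7/5 = 1/2 ✓
b·c²: (-1859/13524)·196/169 + 850/3381·49/25 = 1/3 ✓
b·Ac: 850/3381·1127/1700 = 1/6 ✓; 3 stages ⇒ order 3.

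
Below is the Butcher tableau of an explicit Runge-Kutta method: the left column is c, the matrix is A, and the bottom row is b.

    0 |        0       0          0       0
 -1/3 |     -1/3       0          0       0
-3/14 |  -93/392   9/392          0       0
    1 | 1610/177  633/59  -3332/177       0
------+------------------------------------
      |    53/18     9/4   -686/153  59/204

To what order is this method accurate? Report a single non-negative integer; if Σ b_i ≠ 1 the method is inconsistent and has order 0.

4

b = (53/18, 9/4, -686/153, 59/204)
c = (0, -1/3, -3/14, 1)
Ac = (0, 0, -3/392, 27/59)
Σ b_i: 53/18·1 + 9/4·1 + (-686/153)·1 + 59/204·1 = 1 ✓
b·c: 9/4·(-1/3) + (-686/153)·(-3/14) + 59/204·1 = 1/2 ✓
b·c²: 9/4·1/9 + (-686/153)·9/196 + 59/204·1 = 1/3 ✓
b·Ac: (-686/153)·(-3/392) + 59/204·27/59 = 1/6 ✓
b·c³: 9/4·(-1/27) + (-686/153)·(-27/2744) + 59/204·1 = 1/4 ✓
b·(c∘Ac): (-686/153)·9/5488 + 59/204·27/59 = 1/8 ✓
b·Ac²: (-686/153)·1/392 + 59/204·58/177 = 1/12 ✓
b·A²c: 59/204·17/118 = 1/24 ✓; 4 stages ⇒ order 4.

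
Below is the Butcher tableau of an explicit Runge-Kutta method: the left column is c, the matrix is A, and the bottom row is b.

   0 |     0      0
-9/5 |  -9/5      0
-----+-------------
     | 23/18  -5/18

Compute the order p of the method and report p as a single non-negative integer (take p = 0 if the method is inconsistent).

2

b = (23/18, -5/18)
c = (0, -9/5)
Σ b_i: 23/18·1 + (-5/18)·1 = 1 ✓
b·c: (-5/18)·(-9/5) = 1/2 ✓; 2 stages ⇒ order 2.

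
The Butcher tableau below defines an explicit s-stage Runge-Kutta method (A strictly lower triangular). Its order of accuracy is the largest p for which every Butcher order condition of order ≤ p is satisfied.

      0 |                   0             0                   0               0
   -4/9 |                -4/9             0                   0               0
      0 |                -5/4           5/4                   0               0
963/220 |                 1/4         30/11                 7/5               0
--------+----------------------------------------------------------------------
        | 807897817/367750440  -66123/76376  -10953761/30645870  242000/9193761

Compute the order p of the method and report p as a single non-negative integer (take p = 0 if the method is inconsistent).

b = (807897817/367750440, -66123/76376, -10953761/30645870, 242000/9193761)
c = (0, -4/9, 0, 963/220)
Ac = (0, 0, -5/9, -40/33)
Σ b_i: 807897817/367750440·1 + (-66123/76376)·1 + (-10953761/30645870)·1 + 242000/9193761·1 = 1 ✓
b·c: (-66123/76376)·(-4/9) + 242000/9193761·963/220 = 1/2 ✓
b·c²: (-66123/76376)·16/81 + 242000/9193761·927369/48400 = 1/3 ✓
b·Ac: (-10953761/30645870)·(-5/9) + 242000/9193761·(-40/33) = 1/6 ✓
b·c³: (-66123/76376)·(-64/729) + 242000/9193761·893056347/10648000 = 2713/1188 ≠ 1/4 ⇒ order 3.
b·(c∘Ac): 242000/9193761·(-642/121) = -4000/28641 ≠ 1/8
b·Ac²: (-10953761/30645870)·20/81 + 242000/9193761·160/297 = -2/27 ≠ 1/12
b·A²c: 242000/9193761·(-7/9) = -1694000/82743849 ≠ 1/24

3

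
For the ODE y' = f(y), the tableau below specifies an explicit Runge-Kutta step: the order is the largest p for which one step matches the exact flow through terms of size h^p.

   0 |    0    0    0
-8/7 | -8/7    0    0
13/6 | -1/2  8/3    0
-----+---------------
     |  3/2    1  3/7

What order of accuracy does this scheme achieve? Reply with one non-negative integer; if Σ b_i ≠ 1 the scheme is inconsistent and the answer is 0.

b = (3/2, 1, 3/7)
c = (0, -8/7, 13/6)
Ac = (0, 0, -64/21)
Σ b_i: 3/2·1 + 1·1 + 3/7·1 = 41/14 ≠ 1 ⇒ order 0.

0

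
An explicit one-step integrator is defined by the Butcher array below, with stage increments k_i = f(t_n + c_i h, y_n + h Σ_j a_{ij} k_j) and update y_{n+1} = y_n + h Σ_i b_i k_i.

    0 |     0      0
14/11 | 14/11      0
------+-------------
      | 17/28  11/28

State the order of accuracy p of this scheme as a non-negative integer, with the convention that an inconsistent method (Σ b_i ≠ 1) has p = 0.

b = (17/28, 11/28)
c = (0, 14/11)
Σ b_i: 17/28·1 + 11/28·1 = 1 ✓
b·c: 11/28·14/11 = 1/2 ✓; 2 stages ⇒ order 2.

2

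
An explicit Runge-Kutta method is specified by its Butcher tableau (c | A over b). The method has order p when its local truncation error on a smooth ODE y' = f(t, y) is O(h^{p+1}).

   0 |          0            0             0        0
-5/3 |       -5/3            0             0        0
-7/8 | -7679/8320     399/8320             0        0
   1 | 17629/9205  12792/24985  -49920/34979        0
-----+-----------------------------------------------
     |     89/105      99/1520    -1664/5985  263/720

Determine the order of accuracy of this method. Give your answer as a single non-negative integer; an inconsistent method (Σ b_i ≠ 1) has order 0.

4

b = (89/105, 99/1520, -1664/5985, 263/720)
c = (0, -5/3, -7/8, 1)
Ac = (0, 0, -133/1664, 104/263)
Σ b_i: 89/105·1 + 99/1520·1 + (-1664/5985)·1 + 263/720·1 = 1 ✓
b·c: 99/1520·(-5/3) + (-1664/5985)·(-7/8) + 263/720·1 = 1/2 ✓
b·c²: 99/1520·25/9 + (-1664/5985)·49/64 + 263/720·1 = 1/3 ✓
b·Ac: (-1664/5985)·(-133/1664) + 263/720·104/263 = 1/6 ✓
b·c³: 99/1520·(-125/27) + (-1664/5985)·(-343/512) + 263/720·1 = 1/4 ✓
b·(c∘Ac): (-1664/5985)·931/13312 + 263/720·104/263 = 1/8 ✓
b·Ac²: (-1664/5985)·665/4992 + 263/720·260/789 = 1/12 ✓
b·A²c: 263/720·30/263 = 1/24 ✓; 4 stages ⇒ order 4.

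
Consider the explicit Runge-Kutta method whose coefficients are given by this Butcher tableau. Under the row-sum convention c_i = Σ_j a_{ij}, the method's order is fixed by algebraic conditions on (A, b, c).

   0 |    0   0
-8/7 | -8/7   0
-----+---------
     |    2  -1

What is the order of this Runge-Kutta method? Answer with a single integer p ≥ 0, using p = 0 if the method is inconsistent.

b = (2, -1)
c = (0, -8/7)
Σ b_i: 2·1 + (-1)·1 = 1 ✓
b·c: (-1)·(-8/7) = 8/7 ≠ 1/2 ⇒ order 1.

1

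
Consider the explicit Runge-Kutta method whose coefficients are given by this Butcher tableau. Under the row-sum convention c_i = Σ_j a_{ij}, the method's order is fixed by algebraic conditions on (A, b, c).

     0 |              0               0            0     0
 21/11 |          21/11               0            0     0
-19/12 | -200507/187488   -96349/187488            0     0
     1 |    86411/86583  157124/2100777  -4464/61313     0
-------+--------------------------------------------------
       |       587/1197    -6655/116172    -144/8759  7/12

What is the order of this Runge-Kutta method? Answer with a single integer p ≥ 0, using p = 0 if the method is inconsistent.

b = (587/1197, -6655/116172, -144/8759, 7/12)
c = (0, 21/11, -19/12, 1)
Ac = (0, 0, -8759/8928, 8/31)
Σ b_i: 587/1197·1 + (-6655/116172)·1 + (-144/8759)·1 + 7/12·1 = 1 ✓
b·c: (-6655/116172)·21/11 + (-144/8759)·(-19/12) + 7/12·1 = 1/2 ✓
b·c²: (-6655/116172)·441/121 + (-144/8759)·361/144 + 7/12·1 = 1/3 ✓
b·Ac: (-144/8759)·(-8759/8928) + 7/12·8/31 = 1/6 ✓
b·c³: (-6655/116172)·9261/1331 + (-144/8759)·(-6859/1728) + 7/12·1 = 1/4 ✓
b·(c∘Ac): (-144/8759)·166421/107136 + 7/12·8/31 = 1/8 ✓
b·Ac²: (-144/8759)·(-61313/32736) + 7/12·215/2387 = 1/12 ✓
b·A²c: 7/12·1/14 = 1/24 ✓; 4 stages ⇒ order 4.

4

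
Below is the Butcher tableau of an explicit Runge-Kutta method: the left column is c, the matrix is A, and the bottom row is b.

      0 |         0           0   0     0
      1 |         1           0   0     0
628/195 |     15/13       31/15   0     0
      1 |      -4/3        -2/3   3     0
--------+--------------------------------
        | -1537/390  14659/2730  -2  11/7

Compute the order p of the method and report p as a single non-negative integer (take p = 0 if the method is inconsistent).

2

b = (-1537/390, 14659/2730, -2, 11/7)
c = (0, 1, 628/195, 1)
Ac = (0, 0, 31/15, 1754/195)
Σ b_i: (-1537/390)·1 + 14659/2730·1 + (-2)·1 + 11/7·1 = 1 ✓
b·c: 14659/2730·1 + (-2)·628/195 + 11/7·1 = 1/2 ✓
b·c²: 14659/2730·1 + (-2)·394384/38025 + 11/7·1 = -1049671/76050 ≠ 1/3 ⇒ order 2.
b·Ac: (-2)·31/15 + 11/7·1754/195 = 13652/1365 ≠ 1/6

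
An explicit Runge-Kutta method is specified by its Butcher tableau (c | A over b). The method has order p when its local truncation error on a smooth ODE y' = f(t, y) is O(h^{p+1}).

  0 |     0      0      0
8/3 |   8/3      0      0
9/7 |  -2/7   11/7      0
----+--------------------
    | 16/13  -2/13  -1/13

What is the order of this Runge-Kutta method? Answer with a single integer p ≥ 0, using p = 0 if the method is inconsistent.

b = (16/13, -2/13, -1/13)
c = (0, 8/3, 9/7)
Ac = (0, 0, 88/21)
Σ b_i: 16/13·1 + (-2/13)·1 + (-1/13)·1 = 1 ✓
b·c: (-2/13)·8/3 + (-1/13)·9/7 = -139/273 ≠ 1/2 ⇒ order 1.

1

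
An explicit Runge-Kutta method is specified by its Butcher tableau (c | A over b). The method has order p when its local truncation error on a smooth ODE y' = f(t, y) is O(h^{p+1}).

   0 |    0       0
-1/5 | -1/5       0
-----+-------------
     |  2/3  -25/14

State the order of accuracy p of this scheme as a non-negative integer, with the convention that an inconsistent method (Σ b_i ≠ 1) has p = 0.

b = (2/3, -25/14)
c = (0, -1/5)
Σ b_i: 2/3·1 + (-25/14)·1 = -47/42 ≠ 1 ⇒ order 0.

0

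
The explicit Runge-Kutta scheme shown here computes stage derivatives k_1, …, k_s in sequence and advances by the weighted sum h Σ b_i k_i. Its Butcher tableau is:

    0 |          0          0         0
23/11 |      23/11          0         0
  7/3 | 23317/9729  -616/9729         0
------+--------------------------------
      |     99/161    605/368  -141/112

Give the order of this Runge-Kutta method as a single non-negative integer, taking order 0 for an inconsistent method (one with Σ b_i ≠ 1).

b = (99/161, 605/368, -141/112)
c = (0, 23/11, 7/3)
Ac = (0, 0, -56/423)
Σ b_i: 99/161·1 + 605/368·1 + (-141/112)·1 = 1 ✓
b·c: 605/368·23/11 + (-141/112)·7/3 = 1/2 ✓
b·c²: 605/368·529/121 + (-141/112)·49/9 = 1/3 ✓
b·Ac: (-141/112)·(-56/423) = 1/6 ✓; 3 stages ⇒ order 3.

3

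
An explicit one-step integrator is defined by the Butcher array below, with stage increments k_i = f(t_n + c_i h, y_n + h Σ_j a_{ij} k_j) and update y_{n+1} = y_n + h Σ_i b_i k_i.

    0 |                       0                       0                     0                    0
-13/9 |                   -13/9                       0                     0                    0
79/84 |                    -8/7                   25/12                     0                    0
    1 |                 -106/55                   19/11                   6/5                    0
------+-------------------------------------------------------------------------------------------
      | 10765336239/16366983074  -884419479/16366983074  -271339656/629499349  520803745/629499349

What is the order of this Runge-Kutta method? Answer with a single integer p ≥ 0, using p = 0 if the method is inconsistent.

b = (10765336239/16366983074, -884419479/16366983074, -271339656/629499349, 520803745/629499349)
c = (0, -13/9, 79/84, 1)
Ac = (0, 0, -325/108, -9469/6930)
Σ b_i: 10765336239/16366983074·1 + (-884419479/16366983074)·1 + (-271339656/629499349)·1 + 520803745/629499349·1 = 1 ✓
b·c: (-884419479/16366983074)·(-13/9) + (-271339656/629499349)·79/84 + 520803745/629499349·1 = 1/2 ✓
b·c²: (-884419479/16366983074)·169/81 + (-271339656/629499349)·6241/7056 + 520803745/629499349·1 = 1/3 ✓
b·Ac: (-271339656/629499349)·(-325/108) + 520803745/629499349·(-9469/6930) = 1/6 ✓
b·c³: (-884419479/16366983074)·(-2197/729) + (-271339656/629499349)·493039/592704 + 520803745/629499349·1 = 66797757853/105755890632 ≠ 1/4 ⇒ order 3.
b·(c∘Ac): (-271339656/629499349)·(-25675/9072) + 520803745/629499349·(-9469/6930) = 1520464508/16996482423 ≠ 1/8
b·Ac²: (-271339656/629499349)·4225/972 + 520803745/629499349·8147137/1746360 = 1890340037723/951803015688 ≠ 1/12
b·A²c: 520803745/629499349·(-65/18) = -33852243425/11330988282 ≠ 1/24

3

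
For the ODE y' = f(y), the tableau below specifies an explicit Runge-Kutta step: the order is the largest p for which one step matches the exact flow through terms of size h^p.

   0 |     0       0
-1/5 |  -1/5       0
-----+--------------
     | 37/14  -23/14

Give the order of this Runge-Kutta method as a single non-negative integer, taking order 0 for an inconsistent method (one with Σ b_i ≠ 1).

1

b = (37/14, -23/14)
c = (0, -1/5)
Σ b_i: 37/14·1 + (-23/14)·1 = 1 ✓
b·c: (-23/14)·(-1/5) = 23/70 ≠ 1/2 ⇒ order 1.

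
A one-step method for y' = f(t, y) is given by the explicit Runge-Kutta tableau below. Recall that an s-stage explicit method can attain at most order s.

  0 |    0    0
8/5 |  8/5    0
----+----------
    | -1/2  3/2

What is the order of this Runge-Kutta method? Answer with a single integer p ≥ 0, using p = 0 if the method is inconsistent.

b = (-1/2, 3/2)
c = (0, 8/5)
Σ b_i: (-1/2)·1 + 3/2·1 = 1 ✓
b·c: 3/2·8/5 = 12/5 ≠ 1/2 ⇒ order 1.

1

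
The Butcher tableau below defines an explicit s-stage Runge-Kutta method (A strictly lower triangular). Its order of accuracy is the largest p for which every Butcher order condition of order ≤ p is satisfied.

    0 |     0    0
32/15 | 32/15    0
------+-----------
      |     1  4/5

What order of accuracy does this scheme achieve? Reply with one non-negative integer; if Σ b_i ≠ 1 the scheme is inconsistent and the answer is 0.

b = (1, 4/5)
c = (0, 32/15)
Σ b_i: 1·1 + 4/5·1 = 9/5 ≠ 1 ⇒ order 0.

0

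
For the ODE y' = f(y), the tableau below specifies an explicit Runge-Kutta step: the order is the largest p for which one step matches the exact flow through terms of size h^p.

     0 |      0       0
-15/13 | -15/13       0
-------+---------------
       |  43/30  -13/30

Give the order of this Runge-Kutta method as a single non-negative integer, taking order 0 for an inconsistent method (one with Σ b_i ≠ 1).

2

b = (43/30, -13/30)
c = (0, -15/13)
Σ b_i: 43/30·1 + (-13/30)·1 = 1 ✓
b·c: (-13/30)·(-15/13) = 1/2 ✓; 2 stages ⇒ order 2.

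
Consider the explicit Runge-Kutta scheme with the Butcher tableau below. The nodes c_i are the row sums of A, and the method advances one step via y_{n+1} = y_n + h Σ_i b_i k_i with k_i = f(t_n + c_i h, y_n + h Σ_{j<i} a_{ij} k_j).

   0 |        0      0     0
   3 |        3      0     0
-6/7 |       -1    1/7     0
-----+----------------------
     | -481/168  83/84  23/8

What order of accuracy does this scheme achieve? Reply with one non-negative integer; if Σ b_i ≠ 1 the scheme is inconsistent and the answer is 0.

2

b = (-481/168, 83/84, 23/8)
c = (0, 3, -6/7)
Ac = (0, 0, 3/7)
Σ b_i: (-481/168)·1 + 83/84·1 + 23/8·1 = 1 ✓
b·c: 83/84·3 + 23/8·(-6/7) = 1/2 ✓
b·c²: 83/84·9 + 23/8·36/49 = 2157/196 ≠ 1/3 ⇒ order 2.
b·Ac: 23/8·3/7 = 69/56 ≠ 1/6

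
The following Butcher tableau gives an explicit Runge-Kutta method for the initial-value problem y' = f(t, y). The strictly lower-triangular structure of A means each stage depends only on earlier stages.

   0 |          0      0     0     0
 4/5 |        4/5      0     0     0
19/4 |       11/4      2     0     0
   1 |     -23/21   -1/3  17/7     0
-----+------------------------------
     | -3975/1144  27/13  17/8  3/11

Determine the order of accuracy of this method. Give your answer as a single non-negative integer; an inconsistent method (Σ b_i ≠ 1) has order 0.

b = (-3975/1144, 27/13, 17/8, 3/11)
c = (0, 4/5, 19/4, 1)
Ac = (0, 0, 8/5, 4733/420)
Σ b_i: (-3975/1144)·1 + 27/13·1 + 17/8·1 + 3/11·1 = 1 ✓
b·c: 27/13·4/5 + 17/8·19/4 + 3/11·1 = 275201/22880 ≠ 1/2 ⇒ order 1.

1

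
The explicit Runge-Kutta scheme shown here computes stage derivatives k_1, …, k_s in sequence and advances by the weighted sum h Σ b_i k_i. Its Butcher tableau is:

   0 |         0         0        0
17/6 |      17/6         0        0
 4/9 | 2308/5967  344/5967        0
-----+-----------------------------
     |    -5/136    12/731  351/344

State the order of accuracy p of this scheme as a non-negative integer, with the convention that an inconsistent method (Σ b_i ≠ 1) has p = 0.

3

b = (-5/136, 12/731, 351/344)
c = (0, 17/6, 4/9)
Ac = (0, 0, 172/1053)
Σ b_i: (-5/136)·1 + 12/731·1 + 351/344·1 = 1 ✓
b·c: 12/731·17/6 + 351/344·4/9 = 1/2 ✓
b·c²: 12/731·289/36 + 351/344·16/81 = 1/3 ✓
b·Ac: 351/344·172/1053 = 1/6 ✓; 3 stages ⇒ order 3.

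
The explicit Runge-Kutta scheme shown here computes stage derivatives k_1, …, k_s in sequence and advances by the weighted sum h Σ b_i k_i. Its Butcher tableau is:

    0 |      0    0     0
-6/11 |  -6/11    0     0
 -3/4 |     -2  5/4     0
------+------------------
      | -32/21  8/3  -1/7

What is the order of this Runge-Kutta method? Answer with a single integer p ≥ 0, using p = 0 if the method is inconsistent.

b = (-32/21, 8/3, -1/7)
c = (0, -6/11, -3/4)
Ac = (0, 0, -15/22)
Σ b_i: (-32/21)·1 + 8/3·1 + (-1/7)·1 = 1 ✓
b·c: 8/3·(-6/11) + (-1/7)·(-3/4) = -415/308 ≠ 1/2 ⇒ order 1.

1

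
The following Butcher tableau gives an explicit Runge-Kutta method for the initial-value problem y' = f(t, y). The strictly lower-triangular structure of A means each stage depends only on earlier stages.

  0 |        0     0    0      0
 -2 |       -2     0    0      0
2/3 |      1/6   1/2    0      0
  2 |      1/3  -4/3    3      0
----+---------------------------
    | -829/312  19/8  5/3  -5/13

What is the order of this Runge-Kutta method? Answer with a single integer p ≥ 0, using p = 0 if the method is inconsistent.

1

b = (-829/312, 19/8, 5/3, -5/13)
c = (0, -2, 2/3, 2)
Ac = (0, 0, -1, 14/3)
Σ b_i: (-829/312)·1 + 19/8·1 + 5/3·1 + (-5/13)·1 = 1 ✓
b·c: 19/8·(-2) + 5/3·2/3 + (-5/13)·2 = -2063/468 ≠ 1/2 ⇒ order 1.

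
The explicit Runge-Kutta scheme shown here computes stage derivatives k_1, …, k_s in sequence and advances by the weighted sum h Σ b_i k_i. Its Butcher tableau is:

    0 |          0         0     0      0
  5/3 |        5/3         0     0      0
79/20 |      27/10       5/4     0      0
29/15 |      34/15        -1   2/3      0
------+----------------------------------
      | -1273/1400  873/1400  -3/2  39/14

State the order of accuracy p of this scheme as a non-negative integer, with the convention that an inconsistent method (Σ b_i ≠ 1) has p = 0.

2

b = (-1273/1400, 873/1400, -3/2, 39/14)
c = (0, 5/3, 79/20, 29/15)
Ac = (0, 0, 25/12, 29/30)
Σ b_i: (-1273/1400)·1 + 873/1400·1 + (-3/2)·1 + 39/14·1 = 1 ✓
b·c: 873/1400·5/3 + (-3/2)·79/20 + 39/14·29/15 = 1/2 ✓
b·c²: 873/1400·25/9 + (-3/2)·6241/400 + 39/14·841/225 = -37831/3360 ≠ 1/3 ⇒ order 2.
b·Ac: (-3/2)·25/12 + 39/14·29/30 = -121/280 ≠ 1/6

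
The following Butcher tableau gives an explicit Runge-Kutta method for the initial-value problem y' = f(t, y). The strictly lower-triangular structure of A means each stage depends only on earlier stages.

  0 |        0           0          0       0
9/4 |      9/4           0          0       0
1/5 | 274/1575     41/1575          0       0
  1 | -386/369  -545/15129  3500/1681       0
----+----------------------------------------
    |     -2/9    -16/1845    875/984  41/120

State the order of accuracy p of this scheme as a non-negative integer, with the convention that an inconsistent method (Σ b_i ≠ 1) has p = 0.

b = (-2/9, -16/1845, 875/984, 41/120)
c = (0, 9/4, 1/5, 1)
Ac = (0, 0, 41/700, 55/164)
Σ b_i: (-2/9)·1 + (-16/1845)·1 + 875/984·1 + 41/120·1 = 1 ✓
b·c: (-16/1845)·9/4 + 875/984·1/5 + 41/120·1 = 1/2 ✓
b·c²: (-16/1845)·81/16 + 875/984·1/25 + 41/120·1 = 1/3 ✓
b·Ac: 875/984·41/700 + 41/120·55/164 = 1/6 ✓
b·c³: (-16/1845)·729/64 + 875/984·1/125 + 41/120·1 = 1/4 ✓
b·(c∘Ac): 875/984·41/3500 + 41/120·55/164 = 1/8 ✓
b·Ac²: 875/984·369/2800 + 41/120·(-65/656) = 1/12 ✓
b·A²c: 41/120·5/41 = 1/24 ✓; 4 stages ⇒ order 4.

4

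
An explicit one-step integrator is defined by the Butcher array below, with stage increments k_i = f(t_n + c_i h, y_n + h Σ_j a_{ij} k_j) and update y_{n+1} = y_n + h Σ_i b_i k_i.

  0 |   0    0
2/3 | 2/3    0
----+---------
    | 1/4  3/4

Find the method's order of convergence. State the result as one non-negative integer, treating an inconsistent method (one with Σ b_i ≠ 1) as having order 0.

2

b = (1/4, 3/4)
c = (0, 2/3)
Σ b_i: 1/4·1 + 3/4·1 = 1 ✓
b·c: 3/4·2/3 = 1/2 ✓; 2 stages ⇒ order 2.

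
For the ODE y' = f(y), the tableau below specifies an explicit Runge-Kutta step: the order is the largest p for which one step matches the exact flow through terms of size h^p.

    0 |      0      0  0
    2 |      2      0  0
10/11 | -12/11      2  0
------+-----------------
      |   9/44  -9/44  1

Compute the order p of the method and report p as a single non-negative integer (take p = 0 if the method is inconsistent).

2

b = (9/44, -9/44, 1)
c = (0, 2, 10/11)
Ac = (0, 0, 4)
Σ b_i: 9/44·1 + (-9/44)·1 + 1·1 = 1 ✓
b·c: (-9/44)·2 + 1·10/11 = 1/2 ✓
b·c²: (-9/44)·4 + 1·100/121 = 1/121 ≠ 1/3 ⇒ order 2.
b·Ac: 1·4 = 4 ≠ 1/6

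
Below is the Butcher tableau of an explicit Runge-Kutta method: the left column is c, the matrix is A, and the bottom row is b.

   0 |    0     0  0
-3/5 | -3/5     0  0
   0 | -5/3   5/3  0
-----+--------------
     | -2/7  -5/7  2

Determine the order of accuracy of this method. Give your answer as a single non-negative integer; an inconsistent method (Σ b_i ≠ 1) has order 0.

1

b = (-2/7, -5/7, 2)
c = (0, -3/5, 0)
Ac = (0, 0, -1)
Σ b_i: (-2/7)·1 + (-5/7)·1 + 2·1 = 1 ✓
b·c: (-5/7)·(-3/5) = 3/7 ≠ 1/2 ⇒ order 1.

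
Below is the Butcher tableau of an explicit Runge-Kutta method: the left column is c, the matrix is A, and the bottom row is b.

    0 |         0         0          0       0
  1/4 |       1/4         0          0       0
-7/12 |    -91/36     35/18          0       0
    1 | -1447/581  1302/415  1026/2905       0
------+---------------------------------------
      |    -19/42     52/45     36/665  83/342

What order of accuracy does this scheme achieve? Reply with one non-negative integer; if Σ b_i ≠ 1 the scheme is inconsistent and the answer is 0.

4

b = (-19/42, 52/45, 36/665, 83/342)
c = (0, 1/4, -7/12, 1)
Ac = (0, 0, 35/72, 48/83)
Σ b_i: (-19/42)·1 + 52/45·1 + 36/665·1 + 83/342·1 = 1 ✓
b·c: 52/45·1/4 + 36/665·(-7/12) + 83/342·1 = 1/2 ✓
b·c²: 52/45·1/16 + 36/665·49/144 + 83/342·1 = 1/3 ✓
b·Ac: 36/665·35/72 + 83/342·48/83 = 1/6 ✓
b·c³: 52/45·1/64 + 36/665·(-343/1728) + 83/342·1 = 1/4 ✓
b·(c∘Ac): 36/665·(-245/864) + 83/342·48/83 = 1/8 ✓
b·Ac²: 36/665·35/288 + 83/342·105/332 = 1/12 ✓
b·A²c: 83/342·57/332 = 1/24 ✓; 4 stages ⇒ order 4.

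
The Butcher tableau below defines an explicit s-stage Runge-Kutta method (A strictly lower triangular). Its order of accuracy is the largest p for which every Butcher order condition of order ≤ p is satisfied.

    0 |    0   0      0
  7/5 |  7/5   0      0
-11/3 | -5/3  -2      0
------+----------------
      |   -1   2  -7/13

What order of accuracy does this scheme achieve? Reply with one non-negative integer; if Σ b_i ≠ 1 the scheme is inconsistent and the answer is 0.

b = (-1, 2, -7/13)
c = (0, 7/5, -11/3)
Ac = (0, 0, -14/5)
Σ b_i: (-1)·1 + 2·1 + (-7/13)·1 = 6/13 ≠ 1 ⇒ order 0.

0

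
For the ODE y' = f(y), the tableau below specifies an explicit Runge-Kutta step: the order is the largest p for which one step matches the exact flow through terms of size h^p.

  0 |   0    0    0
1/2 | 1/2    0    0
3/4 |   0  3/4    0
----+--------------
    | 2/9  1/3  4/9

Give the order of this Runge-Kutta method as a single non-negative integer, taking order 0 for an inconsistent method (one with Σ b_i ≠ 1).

3

b = (2/9, 1/3, 4/9)
c = (0, 1/2, 3/4)
Ac = (0, 0, 3/8)
Σ b_i: 2/9·1 + 1/3·1 + 4/9·1 = 1 ✓
b·c: 1/3·1/2 + 4/9·3/4 = 1/2 ✓
b·c²: 1/3·1/4 + 4/9·9/16 = 1/3 ✓
b·Ac: 4/9·3/8 = 1/6 ✓; 3 stages ⇒ order 3.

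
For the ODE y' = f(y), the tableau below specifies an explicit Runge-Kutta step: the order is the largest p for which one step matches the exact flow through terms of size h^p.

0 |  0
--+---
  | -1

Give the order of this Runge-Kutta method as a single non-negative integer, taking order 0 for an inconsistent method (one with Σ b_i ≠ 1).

0

b = (-1)
c = (0)
Σ b_i: (-1)·1 = -1 ≠ 1 ⇒ order 0.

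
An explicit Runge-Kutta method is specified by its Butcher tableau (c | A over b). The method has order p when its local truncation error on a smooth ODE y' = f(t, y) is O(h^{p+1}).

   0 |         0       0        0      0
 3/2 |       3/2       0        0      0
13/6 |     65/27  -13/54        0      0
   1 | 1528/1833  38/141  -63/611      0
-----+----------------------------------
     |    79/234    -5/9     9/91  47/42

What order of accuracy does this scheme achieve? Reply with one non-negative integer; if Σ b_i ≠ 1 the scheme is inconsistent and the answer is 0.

b = (79/234, -5/9, 9/91, 47/42)
c = (0, 3/2, 13/6, 1)
Ac = (0, 0, -13/36, 17/94)
Σ b_i: 79/234·1 + (-5/9)·1 + 9/91·1 + 47/42·1 = 1 ✓
b·c: (-5/9)·3/2 + 9/91·13/6 + 47/42·1 = 1/2 ✓
b·c²: (-5/9)·9/4 + 9/91·169/36 + 47/42·1 = 1/3 ✓
b·Ac: 9/91·(-13/36) + 47/42·17/94 = 1/6 ✓
b·c³: (-5/9)·27/8 + 9/91·2197/216 + 47/42·1 = 1/4 ✓
b·(c∘Ac): 9/91·(-169/216) + 47/42·17/94 = 1/8 ✓
b·Ac²: 9/91·(-13/24) + 47/42·23/188 = 1/12 ✓
b·A²c: 47/42·7/188 = 1/24 ✓; 4 stages ⇒ order 4.

4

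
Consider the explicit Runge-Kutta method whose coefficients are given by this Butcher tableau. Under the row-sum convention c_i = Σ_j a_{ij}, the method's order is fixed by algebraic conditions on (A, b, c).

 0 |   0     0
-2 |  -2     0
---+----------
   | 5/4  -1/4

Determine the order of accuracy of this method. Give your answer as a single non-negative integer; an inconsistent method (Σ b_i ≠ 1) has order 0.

2

b = (5/4, -1/4)
c = (0, -2)
Σ b_i: 5/4·1 + (-1/4)·1 = 1 ✓
b·c: (-1/4)·(-2) = 1/2 ✓; 2 stages ⇒ order 2.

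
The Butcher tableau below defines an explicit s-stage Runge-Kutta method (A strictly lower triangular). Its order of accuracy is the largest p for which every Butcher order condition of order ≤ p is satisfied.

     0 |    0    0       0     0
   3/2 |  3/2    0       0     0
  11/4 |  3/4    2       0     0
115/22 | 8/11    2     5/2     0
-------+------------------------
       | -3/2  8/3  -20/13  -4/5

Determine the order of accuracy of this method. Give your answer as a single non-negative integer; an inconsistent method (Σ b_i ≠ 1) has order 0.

0

b = (-3/2, 8/3, -20/13, -4/5)
c = (0, 3/2, 11/4, 115/22)
Ac = (0, 0, 3, 79/8)
Σ b_i: (-3/2)·1 + 8/3·1 + (-20/13)·1 + (-4/5)·1 = -457/390 ≠ 1 ⇒ order 0.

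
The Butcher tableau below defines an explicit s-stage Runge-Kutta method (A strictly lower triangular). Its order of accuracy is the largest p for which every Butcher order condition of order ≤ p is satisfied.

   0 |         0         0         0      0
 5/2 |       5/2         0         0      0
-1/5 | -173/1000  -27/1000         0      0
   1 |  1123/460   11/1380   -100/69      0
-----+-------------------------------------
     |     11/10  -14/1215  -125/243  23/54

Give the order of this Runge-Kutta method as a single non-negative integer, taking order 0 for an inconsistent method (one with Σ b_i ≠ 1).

b = (11/10, -14/1215, -125/243, 23/54)
c = (0, 5/2, -1/5, 1)
Ac = (0, 0, -27/400, 57/184)
Σ b_i: 11/10·1 + (-14/1215)·1 + (-125/243)·1 + 23/54·1 = 1 ✓
b·c: (-14/1215)·5/2 + (-125/243)·(-1/5) + 23/54·1 = 1/2 ✓
b·c²: (-14/1215)·25/4 + (-125/243)·1/25 + 23/54·1 = 1/3 ✓
b·Ac: (-125/243)·(-27/400) + 23/54·57/184 = 1/6 ✓
b·c³: (-14/1215)·125/8 + (-125/243)·(-1/125) + 23/54·1 = 1/4 ✓
b·(c∘Ac): (-125/243)·27/2000 + 23/54·57/184 = 1/8 ✓
b·Ac²: (-125/243)·(-27/160) + 23/54·(-3/368) = 1/12 ✓
b·A²c: 23/54·9/92 = 1/24 ✓; 4 stages ⇒ order 4.

4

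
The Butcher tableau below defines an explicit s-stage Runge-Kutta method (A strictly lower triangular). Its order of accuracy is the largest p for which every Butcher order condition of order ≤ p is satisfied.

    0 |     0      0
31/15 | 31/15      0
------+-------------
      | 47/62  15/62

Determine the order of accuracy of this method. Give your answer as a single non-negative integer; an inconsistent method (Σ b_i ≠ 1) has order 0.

2

b = (47/62, 15/62)
c = (0, 31/15)
Σ b_i: 47/62·1 + 15/62·1 = 1 ✓
b·c: 15/62·31/15 = 1/2 ✓; 2 stages ⇒ order 2.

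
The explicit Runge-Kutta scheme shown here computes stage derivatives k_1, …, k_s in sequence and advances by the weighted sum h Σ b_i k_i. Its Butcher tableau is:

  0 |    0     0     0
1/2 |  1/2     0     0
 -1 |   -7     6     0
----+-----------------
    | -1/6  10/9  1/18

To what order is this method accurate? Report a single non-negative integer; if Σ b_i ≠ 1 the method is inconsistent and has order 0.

3

b = (-1/6, 10/9, 1/18)
c = (0, 1/2, -1)
Ac = (0, 0, 3)
Σ b_i: (-1/6)·1 + 10/9·1 + 1/18·1 = 1 ✓
b·c: 10/9·1/2 + 1/18·(-1) = 1/2 ✓
b·c²: 10/9·1/4 + 1/18·1 = 1/3 ✓
b·Ac: 1/18·3 = 1/6 ✓; 3 stages ⇒ order 3.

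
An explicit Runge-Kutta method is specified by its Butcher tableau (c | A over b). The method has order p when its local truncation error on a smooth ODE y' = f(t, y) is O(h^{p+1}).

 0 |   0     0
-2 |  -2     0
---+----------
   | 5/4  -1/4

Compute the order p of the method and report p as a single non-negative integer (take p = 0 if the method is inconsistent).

b = (5/4, -1/4)
c = (0, -2)
Σ b_i: 5/4·1 + (-1/4)·1 = 1 ✓
b·c: (-1/4)·(-2) = 1/2 ✓; 2 stages ⇒ order 2.

2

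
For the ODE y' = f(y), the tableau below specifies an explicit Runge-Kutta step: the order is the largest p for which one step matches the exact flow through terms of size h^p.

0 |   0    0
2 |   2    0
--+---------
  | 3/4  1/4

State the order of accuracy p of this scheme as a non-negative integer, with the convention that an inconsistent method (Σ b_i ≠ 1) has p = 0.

2

b = (3/4, 1/4)
c = (0, 2)
Σ b_i: 3/4·1 + 1/4·1 = 1 ✓
b·c: 1/4·2 = 1/2 ✓; 2 stages ⇒ order 2.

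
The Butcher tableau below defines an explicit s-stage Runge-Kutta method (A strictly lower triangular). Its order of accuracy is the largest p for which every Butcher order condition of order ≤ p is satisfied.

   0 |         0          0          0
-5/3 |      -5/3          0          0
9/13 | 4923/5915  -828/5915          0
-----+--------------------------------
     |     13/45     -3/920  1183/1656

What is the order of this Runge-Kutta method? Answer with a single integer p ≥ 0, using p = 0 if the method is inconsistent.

3

b = (13/45, -3/920, 1183/1656)
c = (0, -5/3, 9/13)
Ac = (0, 0, 276/1183)
Σ b_i: 13/45·1 + (-3/920)·1 + 1183/1656·1 = 1 ✓
b·c: (-3/920)·(-5/3) + 1183/1656·9/13 = 1/2 ✓
b·c²: (-3/920)·25/9 + 1183/1656·81/169 = 1/3 ✓
b·Ac: 1183/1656·276/1183 = 1/6 ✓; 3 stages ⇒ order 3.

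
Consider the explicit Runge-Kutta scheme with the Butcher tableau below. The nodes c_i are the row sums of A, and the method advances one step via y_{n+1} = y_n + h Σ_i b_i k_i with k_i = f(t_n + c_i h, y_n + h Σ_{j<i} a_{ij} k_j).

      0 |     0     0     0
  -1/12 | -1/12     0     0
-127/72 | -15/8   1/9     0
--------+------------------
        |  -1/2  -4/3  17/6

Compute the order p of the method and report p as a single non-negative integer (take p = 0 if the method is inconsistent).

1

b = (-1/2, -4/3, 17/6)
c = (0, -1/12, -127/72)
Ac = (0, 0, -1/108)
Σ b_i: (-1/2)·1 + (-4/3)·1 + 17/6·1 = 1 ✓
b·c: (-4/3)·(-1/12) + 17/6·(-127/72) = -2111/432 ≠ 1/2 ⇒ order 1.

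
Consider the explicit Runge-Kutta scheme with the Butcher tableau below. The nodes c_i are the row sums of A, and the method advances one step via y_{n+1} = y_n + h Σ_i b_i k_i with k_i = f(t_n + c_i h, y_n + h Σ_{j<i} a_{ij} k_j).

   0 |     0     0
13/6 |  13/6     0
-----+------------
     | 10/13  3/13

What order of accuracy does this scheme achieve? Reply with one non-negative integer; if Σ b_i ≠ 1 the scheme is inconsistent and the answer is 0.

b = (10/13, 3/13)
c = (0, 13/6)
Σ b_i: 10/13·1 + 3/13·1 = 1 ✓
b·c: 3/13·13/6 = 1/2 ✓; 2 stages ⇒ order 2.

2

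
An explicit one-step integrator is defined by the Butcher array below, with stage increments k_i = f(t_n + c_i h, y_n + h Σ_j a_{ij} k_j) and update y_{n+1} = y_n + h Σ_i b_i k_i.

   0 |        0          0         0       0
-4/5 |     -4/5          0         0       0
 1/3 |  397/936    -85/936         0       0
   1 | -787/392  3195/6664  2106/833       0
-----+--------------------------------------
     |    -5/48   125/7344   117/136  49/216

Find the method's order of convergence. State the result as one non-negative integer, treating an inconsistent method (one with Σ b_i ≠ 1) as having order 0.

b = (-5/48, 125/7344, 117/136, 49/216)
c = (0, -4/5, 1/3, 1)
Ac = (0, 0, 17/234, 45/98)
Σ b_i: (-5/48)·1 + 125/7344·1 + 117/136·1 + 49/216·1 = 1 ✓
b·c: 125/7344·(-4/5) + 117/136·1/3 + 49/216·1 = 1/2 ✓
b·c²: 125/7344·16/25 + 117/136·1/9 + 49/216·1 = 1/3 ✓
b·Ac: 117/136·17/234 + 49/216·45/98 = 1/6 ✓
b·c³: 125/7344·(-64/125) + 117/136·1/27 + 49/216·1 = 1/4 ✓
b·(c∘Ac): 117/136·17/702 + 49/216·45/98 = 1/8 ✓
b·Ac²: 117/136·(-34/585) + 49/216·144/245 = 1/12 ✓
b·A²c: 49/216·9/49 = 1/24 ✓; 4 stages ⇒ order 4.

4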